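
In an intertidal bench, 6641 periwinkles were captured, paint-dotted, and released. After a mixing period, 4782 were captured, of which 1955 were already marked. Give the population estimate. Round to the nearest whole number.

N = (6641 × 4782) / 1955 = 31757262 / 1955 ≈ 16244.1 → 16244

N ≈ 16,244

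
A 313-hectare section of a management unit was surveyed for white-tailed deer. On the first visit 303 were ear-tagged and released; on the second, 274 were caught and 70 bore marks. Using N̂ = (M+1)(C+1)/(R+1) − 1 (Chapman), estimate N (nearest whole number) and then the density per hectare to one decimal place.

N̂ = 304·275/71 − 1 = 83600/71 − 1 ≈ 1176.46 → 1176
Density = N̂ / area = 1176 / 313 ≈ 3.76 → 3.8 per hectare

density ≈ 3.8 white-tailed deer per hectare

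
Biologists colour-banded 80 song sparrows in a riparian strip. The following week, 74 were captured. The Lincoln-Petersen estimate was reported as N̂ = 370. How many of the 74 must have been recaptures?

From N = M·C/R: R = M·C / N = 80·74 / 370 = 5920 / 370 = 16.

R = 16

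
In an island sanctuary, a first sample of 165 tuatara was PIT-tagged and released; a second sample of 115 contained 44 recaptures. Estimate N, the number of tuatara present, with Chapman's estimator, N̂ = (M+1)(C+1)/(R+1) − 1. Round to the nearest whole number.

N ≈ 427

N̂ = (165+1)(115+1)/(44+1) − 1 = 166·116/45 − 1
= 19256/45 − 1 ≈ 427.9 − 1 ≈ 426.9 → 427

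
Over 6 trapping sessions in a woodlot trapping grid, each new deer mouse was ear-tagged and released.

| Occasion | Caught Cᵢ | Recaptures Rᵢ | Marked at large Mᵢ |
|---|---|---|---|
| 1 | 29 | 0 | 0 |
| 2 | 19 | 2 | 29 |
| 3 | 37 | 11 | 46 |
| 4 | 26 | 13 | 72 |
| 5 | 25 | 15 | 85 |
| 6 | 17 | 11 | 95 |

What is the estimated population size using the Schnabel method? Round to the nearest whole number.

N ≈ 151

Σ MᵢCᵢ = 0·29 + 29·19 + 46·37 + 72·26 + 85·25 + 95·17 = 0 + 551 + 1702 + 1872 + 2125 + 1615 = 7865
Σ Rᵢ = 0 + 2 + 11 + 13 + 15 + 11 = 52
N̂ = 7865 / 52 ≈ 151.2 → 151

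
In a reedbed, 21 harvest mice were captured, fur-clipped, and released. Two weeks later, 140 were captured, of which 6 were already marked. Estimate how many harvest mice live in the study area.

N = (21 × 140) / 6 = 2940 / 6 = 490

N = 490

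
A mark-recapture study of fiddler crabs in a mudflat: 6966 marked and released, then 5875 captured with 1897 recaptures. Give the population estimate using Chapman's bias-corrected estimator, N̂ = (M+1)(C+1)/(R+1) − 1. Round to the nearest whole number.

N ≈ 21,568

N̂ = (6966+1)(5875+1)/(1897+1) − 1 = 6967·5876/1898 − 1
= 40938092/1898 − 1 ≈ 21569.1 − 1 ≈ 21568.1 → 21568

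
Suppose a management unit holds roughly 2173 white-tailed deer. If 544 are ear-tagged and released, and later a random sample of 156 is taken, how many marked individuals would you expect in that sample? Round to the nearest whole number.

expected recaptures ≈ 39

The marked fraction of the population is 544/2173, so in a sample of 156 expect C·(M/N) marked.
E[R] = 544 × 156 / 2173 = 84864 / 2173 ≈ 39.1 → 39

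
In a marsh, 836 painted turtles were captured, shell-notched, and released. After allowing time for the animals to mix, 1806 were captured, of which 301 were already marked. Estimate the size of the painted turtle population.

N = 5016

N = (836 × 1806) / 301 = 1509816 / 301 = 5016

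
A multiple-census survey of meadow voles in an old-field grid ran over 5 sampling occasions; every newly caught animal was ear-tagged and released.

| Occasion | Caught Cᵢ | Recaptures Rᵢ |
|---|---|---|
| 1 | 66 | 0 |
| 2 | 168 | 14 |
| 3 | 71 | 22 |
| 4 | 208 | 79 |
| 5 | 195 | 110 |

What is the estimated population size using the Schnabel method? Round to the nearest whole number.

Marked at large before each occasion: Mᵢ = Σⱼ<ᵢ (Cⱼ − Rⱼ) → M1=0, M2=66, M3=220, M4=269, M5=398
Σ MᵢCᵢ = 0·66 + 66·168 + 220·71 + 269·208 + 398·195 = 0 + 11088 + 15620 + 55952 + 77610 = 160270
Σ Rᵢ = 0 + 14 + 22 + 79 + 110 = 225
N̂ = 160270 / 225 ≈ 712.3 → 712

N ≈ 712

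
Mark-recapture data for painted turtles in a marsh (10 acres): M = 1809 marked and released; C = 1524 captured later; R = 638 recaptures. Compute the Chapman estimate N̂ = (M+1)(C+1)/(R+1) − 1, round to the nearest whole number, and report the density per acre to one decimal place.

density ≈ 431.9 painted turtles per acre

N̂ = 1810·1525/639 − 1 = 2760250/639 − 1 ≈ 4318.6 → 4319
Density = N̂ / area = 4319 / 10 ≈ 431.90 → 431.9 per acre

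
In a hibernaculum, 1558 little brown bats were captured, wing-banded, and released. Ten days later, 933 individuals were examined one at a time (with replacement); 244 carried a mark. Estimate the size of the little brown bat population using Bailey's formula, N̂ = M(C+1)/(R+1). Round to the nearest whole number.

N̂ = 1558·(933+1)/(244+1) = 1558·934/245 = 1455172/245 ≈ 5939.48 → 5939

N ≈ 5939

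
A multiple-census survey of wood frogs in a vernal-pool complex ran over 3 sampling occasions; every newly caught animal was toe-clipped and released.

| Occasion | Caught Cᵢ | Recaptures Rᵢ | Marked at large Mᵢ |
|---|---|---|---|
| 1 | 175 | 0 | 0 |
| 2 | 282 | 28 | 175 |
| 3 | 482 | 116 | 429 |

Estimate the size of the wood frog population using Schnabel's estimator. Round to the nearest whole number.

Σ MᵢCᵢ = 0·175 + 175·282 + 429·482 = 0 + 49350 + 206778 = 256128
Σ Rᵢ = 0 + 28 + 116 = 144
N̂ = 256128 / 144 ≈ 1778.7 → 1779

N ≈ 1779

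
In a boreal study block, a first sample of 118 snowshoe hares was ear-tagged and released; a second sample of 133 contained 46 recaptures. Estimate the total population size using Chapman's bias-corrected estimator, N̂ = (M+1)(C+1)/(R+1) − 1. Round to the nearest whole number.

N ≈ 338

N̂ = (118+1)(133+1)/(46+1) − 1 = 119·134/47 − 1
= 15946/47 − 1 ≈ 339.3 − 1 ≈ 338.3 → 338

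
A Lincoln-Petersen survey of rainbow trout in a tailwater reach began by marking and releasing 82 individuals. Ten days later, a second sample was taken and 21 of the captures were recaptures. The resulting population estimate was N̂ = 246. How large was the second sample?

From N = M·C/R: C = N·R / M = 246·21 / 82 = 5166 / 82 = 63.

C = 63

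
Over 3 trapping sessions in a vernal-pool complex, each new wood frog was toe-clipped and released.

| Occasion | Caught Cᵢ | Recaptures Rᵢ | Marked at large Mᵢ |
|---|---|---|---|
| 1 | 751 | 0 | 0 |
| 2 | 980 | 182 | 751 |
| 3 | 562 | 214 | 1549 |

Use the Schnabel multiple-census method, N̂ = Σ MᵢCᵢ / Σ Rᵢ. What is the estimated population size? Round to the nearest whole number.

N ≈ 4057

Σ MᵢCᵢ = 0·751 + 751·980 + 1549·562 = 0 + 735980 + 870538 = 1606518
Σ Rᵢ = 0 + 182 + 214 = 396
N̂ = 1606518 / 396 ≈ 4056.9 → 4057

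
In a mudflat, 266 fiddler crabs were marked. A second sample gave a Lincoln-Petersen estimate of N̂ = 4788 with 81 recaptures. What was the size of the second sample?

From N = M·C/R: C = N·R / M = 4788·81 / 266 = 387828 / 266 = 1458.

C = 1458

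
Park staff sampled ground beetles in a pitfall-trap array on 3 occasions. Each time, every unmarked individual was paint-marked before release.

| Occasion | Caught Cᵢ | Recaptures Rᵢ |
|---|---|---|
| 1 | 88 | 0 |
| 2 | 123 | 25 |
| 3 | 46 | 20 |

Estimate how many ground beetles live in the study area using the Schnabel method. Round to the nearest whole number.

N ≈ 431

Marked at large before each occasion: Mᵢ = Σⱼ<ᵢ (Cⱼ − Rⱼ) → M1=0, M2=88, M3=186
Σ MᵢCᵢ = 0·88 + 88·123 + 186·46 = 0 + 10824 + 8556 = 19380
Σ Rᵢ = 0 + 25 + 20 = 45
N̂ = 19380 / 45 ≈ 430.7 → 431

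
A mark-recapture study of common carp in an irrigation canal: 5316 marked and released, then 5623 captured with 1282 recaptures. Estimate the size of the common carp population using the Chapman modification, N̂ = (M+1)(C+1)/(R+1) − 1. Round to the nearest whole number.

N ≈ 23,306

N̂ = (5316+1)(5623+1)/(1282+1) − 1 = 5317·5624/1283 − 1
= 29902808/1283 − 1 ≈ 23306.9 − 1 ≈ 23305.9 → 23306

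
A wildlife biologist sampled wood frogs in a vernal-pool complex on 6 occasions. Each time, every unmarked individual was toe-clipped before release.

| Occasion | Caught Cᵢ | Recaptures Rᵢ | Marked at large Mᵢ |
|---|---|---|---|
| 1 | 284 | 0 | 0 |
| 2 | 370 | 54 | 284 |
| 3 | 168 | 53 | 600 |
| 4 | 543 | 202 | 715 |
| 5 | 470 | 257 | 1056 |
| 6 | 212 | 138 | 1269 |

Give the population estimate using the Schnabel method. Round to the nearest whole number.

N ≈ 1931

Σ MᵢCᵢ = 0·284 + 284·370 + 600·168 + 715·543 + 1056·470 + 1269·212 = 0 + 105080 + 100800 + 388245 + 496320 + 269028 = 1359473
Σ Rᵢ = 0 + 54 + 53 + 202 + 257 + 138 = 704
N̂ = 1359473 / 704 ≈ 1931.1 → 1931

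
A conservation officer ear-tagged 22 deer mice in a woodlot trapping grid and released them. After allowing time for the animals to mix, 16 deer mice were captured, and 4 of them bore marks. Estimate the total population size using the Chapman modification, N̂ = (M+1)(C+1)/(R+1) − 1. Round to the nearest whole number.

N̂ = (22+1)(16+1)/(4+1) − 1 = 23·17/5 − 1
= 391/5 − 1 ≈ 78.2 − 1 ≈ 77.2 → 77

N ≈ 77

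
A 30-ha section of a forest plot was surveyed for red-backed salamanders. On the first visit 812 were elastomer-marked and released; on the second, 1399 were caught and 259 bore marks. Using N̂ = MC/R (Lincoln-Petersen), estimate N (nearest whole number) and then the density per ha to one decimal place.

N̂ = 812·1399/259 = 1135988/259 ≈ 4386.1 → 4386
Density = N̂ / area = 4386 / 30 ≈ 146.20 → 146.2 per ha

density ≈ 146.2 red-backed salamanders per ha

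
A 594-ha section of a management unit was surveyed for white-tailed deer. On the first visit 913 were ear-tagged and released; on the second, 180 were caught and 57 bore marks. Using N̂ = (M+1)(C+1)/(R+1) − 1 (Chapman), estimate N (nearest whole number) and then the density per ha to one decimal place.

density ≈ 4.8 white-tailed deer per ha

N̂ = 914·181/58 − 1 = 165434/58 − 1 ≈ 2851.3 → 2851
Density = N̂ / area = 2851 / 594 ≈ 4.80 → 4.8 per ha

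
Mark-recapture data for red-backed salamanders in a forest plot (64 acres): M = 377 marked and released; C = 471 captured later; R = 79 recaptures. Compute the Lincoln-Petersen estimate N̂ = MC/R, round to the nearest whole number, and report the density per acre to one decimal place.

density ≈ 35.1 red-backed salamanders per acre

N̂ = 377·471/79 = 177567/79 ≈ 2247.7 → 2248
Density = N̂ / area = 2248 / 64 ≈ 35.12 → 35.1 per acre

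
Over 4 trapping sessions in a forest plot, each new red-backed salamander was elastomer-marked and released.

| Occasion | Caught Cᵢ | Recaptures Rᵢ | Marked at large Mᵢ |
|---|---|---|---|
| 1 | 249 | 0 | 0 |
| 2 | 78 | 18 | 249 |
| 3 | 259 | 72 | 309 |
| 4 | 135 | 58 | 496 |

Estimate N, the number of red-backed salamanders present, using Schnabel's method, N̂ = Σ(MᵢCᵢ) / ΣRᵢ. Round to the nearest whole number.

N ≈ 1124

Σ MᵢCᵢ = 0·249 + 249·78 + 309·259 + 496·135 = 0 + 19422 + 80031 + 66960 = 166413
Σ Rᵢ = 0 + 18 + 72 + 58 = 148
N̂ = 166413 / 148 ≈ 1124.4 → 1124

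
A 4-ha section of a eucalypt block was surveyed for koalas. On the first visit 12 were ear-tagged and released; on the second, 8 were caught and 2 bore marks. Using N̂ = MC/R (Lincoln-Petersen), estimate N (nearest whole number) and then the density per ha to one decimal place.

density ≈ 12.0 koalas per ha

N̂ = 12·8/2 = 96/2 = 48
Density = N̂ / area = 48 / 4 = 12.0 per ha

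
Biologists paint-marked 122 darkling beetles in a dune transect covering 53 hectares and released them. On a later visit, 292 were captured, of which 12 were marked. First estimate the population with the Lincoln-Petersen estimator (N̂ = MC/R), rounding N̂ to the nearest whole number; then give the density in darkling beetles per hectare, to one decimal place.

density ≈ 56.0 darkling beetles per hectare

N̂ = 122·292/12 = 35624/12 ≈ 2968.7 → 2969
Density = N̂ / area = 2969 / 53 ≈ 56.02 → 56.0 per hectare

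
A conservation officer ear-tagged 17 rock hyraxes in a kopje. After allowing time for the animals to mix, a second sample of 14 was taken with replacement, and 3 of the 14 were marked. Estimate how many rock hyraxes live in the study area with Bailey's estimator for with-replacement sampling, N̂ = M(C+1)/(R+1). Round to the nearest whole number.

N̂ = 17·(14+1)/(3+1) = 17·15/4 = 255/4 ≈ 63.8 → 64

N ≈ 64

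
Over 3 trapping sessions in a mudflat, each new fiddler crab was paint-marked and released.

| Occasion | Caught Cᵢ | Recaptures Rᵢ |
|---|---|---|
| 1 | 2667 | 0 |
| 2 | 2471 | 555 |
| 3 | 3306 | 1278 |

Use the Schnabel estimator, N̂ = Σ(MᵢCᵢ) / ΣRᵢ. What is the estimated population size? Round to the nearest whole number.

Marked at large before each occasion: Mᵢ = Σⱼ<ᵢ (Cⱼ − Rⱼ) → M1=0, M2=2667, M3=4583
Σ MᵢCᵢ = 0·2667 + 2667·2471 + 4583·3306 = 0 + 6590157 + 15151398 = 21741555
Σ Rᵢ = 0 + 555 + 1278 = 1833
N̂ = 21741555 / 1833 ≈ 11861.2 → 11861

N ≈ 11,861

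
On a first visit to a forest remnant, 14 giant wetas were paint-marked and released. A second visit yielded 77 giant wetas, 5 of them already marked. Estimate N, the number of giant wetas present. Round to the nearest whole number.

N ≈ 216

Lincoln-Petersen assumes M/N = R/C, so N = M·C / R.
N = (14 × 77) / 5 = 1078 / 5 ≈ 215.6 → 216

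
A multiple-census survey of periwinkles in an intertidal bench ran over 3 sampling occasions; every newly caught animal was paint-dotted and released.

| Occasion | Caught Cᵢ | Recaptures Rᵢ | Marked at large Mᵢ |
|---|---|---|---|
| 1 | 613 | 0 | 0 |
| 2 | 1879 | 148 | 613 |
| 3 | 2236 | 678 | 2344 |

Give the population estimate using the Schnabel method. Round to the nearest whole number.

Σ MᵢCᵢ = 0·613 + 613·1879 + 2344·2236 = 0 + 1151827 + 5241184 = 6393011
Σ Rᵢ = 0 + 148 + 678 = 826
N̂ = 6393011 / 826 ≈ 7739.7 → 7740

N ≈ 7740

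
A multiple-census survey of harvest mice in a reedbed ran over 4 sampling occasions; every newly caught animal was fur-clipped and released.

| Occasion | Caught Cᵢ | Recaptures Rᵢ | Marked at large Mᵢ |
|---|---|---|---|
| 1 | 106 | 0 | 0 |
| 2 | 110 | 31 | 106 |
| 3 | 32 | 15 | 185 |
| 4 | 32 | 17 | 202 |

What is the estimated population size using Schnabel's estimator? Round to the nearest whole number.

Σ MᵢCᵢ = 0·106 + 106·110 + 185·32 + 202·32 = 0 + 11660 + 5920 + 6464 = 24044
Σ Rᵢ = 0 + 31 + 15 + 17 = 63
N̂ = 24044 / 63 ≈ 381.7 → 382

N ≈ 382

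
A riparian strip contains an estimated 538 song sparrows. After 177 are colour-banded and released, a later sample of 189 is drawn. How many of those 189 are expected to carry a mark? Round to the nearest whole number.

The marked fraction of the population is 177/538, so in a sample of 189 expect C·(M/N) marked.
E[R] = 177 × 189 / 538 = 33453 / 538 ≈ 62.2 → 62

expected recaptures ≈ 62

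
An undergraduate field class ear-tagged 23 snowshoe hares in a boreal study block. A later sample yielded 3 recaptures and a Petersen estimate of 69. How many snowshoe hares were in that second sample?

From N = M·C/R: C = N·R / M = 69·3 / 23 = 207 / 23 = 9.

C = 9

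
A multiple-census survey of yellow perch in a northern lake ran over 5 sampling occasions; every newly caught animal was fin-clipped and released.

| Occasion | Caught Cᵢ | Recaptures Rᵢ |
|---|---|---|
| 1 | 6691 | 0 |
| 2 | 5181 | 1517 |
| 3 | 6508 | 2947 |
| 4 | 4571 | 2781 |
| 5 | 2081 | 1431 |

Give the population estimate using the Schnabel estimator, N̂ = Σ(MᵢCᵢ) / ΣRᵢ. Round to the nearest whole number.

N ≈ 22,862

Marked at large before each occasion: Mᵢ = Σⱼ<ᵢ (Cⱼ − Rⱼ) → M1=0, M2=6691, M3=10355, M4=13916, M5=15706
Σ MᵢCᵢ = 0·6691 + 6691·5181 + 10355·6508 + 13916·4571 + 15706·2081 = 0 + 34666071 + 67390340 + 63610036 + 32684186 = 198350633
Σ Rᵢ = 0 + 1517 + 2947 + 2781 + 1431 = 8676
N̂ = 198350633 / 8676 ≈ 22862.0 → 22862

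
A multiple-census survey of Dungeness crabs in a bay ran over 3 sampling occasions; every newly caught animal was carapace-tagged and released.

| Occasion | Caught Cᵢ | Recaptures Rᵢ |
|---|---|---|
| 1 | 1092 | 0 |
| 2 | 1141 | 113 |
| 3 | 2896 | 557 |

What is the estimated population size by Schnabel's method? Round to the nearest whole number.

Marked at large before each occasion: Mᵢ = Σⱼ<ᵢ (Cⱼ − Rⱼ) → M1=0, M2=1092, M3=2120
Σ MᵢCᵢ = 0·1092 + 1092·1141 + 2120·2896 = 0 + 1245972 + 6139520 = 7385492
Σ Rᵢ = 0 + 113 + 557 = 670
N̂ = 7385492 / 670 ≈ 11023.1 → 11023

N ≈ 11,023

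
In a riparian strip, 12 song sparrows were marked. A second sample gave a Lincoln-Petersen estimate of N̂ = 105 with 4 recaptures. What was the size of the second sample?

C = 35

From N = M·C/R: C = N·R / M = 105·4 / 12 = 420 / 12 = 35.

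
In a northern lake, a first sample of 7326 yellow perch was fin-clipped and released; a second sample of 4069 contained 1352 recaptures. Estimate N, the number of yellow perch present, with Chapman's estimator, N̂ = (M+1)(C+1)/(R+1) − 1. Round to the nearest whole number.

N ≈ 22,040

N̂ = (7326+1)(4069+1)/(1352+1) − 1 = 7327·4070/1353 − 1
= 29820890/1353 − 1 ≈ 22040.6 − 1 ≈ 22039.6 → 22040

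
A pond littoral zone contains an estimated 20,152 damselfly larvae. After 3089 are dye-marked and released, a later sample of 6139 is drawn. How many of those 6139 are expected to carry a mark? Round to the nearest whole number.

expected recaptures ≈ 941

Expected recaptures E[R] = M·C / N.
E[R] = 3089 × 6139 / 20152 = 18963371 / 20152 ≈ 941.0 → 941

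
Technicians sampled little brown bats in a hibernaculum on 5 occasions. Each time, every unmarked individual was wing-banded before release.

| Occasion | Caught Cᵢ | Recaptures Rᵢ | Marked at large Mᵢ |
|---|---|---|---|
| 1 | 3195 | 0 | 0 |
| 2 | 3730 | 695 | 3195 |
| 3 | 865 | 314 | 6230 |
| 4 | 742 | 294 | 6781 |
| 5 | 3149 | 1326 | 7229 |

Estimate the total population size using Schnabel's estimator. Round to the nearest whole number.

Σ MᵢCᵢ = 0·3195 + 3195·3730 + 6230·865 + 6781·742 + 7229·3149 = 0 + 11917350 + 5388950 + 5031502 + 22764121 = 45101923
Σ Rᵢ = 0 + 695 + 314 + 294 + 1326 = 2629
N̂ = 45101923 / 2629 ≈ 17155.5 → 17156

N ≈ 17,156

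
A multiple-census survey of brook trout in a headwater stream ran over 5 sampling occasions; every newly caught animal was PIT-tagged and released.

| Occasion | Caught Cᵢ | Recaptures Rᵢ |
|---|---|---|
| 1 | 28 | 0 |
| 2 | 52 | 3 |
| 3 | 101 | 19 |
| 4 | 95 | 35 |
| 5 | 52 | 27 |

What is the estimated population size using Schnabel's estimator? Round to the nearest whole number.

N ≈ 425

Marked at large before each occasion: Mᵢ = Σⱼ<ᵢ (Cⱼ − Rⱼ) → M1=0, M2=28, M3=77, M4=159, M5=219
Σ MᵢCᵢ = 0·28 + 28·52 + 77·101 + 159·95 + 219·52 = 0 + 1456 + 7777 + 15105 + 11388 = 35726
Σ Rᵢ = 0 + 3 + 19 + 35 + 27 = 84
N̂ = 35726 / 84 ≈ 425.3 → 425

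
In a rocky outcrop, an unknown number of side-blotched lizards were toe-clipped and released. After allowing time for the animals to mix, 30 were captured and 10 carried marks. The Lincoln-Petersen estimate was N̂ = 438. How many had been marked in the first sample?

M = 146

From N = M·C/R: M = N·R / C = 438·10 / 30 = 4380 / 30 = 146.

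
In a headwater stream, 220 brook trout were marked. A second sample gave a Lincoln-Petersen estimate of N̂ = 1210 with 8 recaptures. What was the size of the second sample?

C = 44

From N = M·C/R: C = N·R / M = 1210·8 / 220 = 9680 / 220 = 44.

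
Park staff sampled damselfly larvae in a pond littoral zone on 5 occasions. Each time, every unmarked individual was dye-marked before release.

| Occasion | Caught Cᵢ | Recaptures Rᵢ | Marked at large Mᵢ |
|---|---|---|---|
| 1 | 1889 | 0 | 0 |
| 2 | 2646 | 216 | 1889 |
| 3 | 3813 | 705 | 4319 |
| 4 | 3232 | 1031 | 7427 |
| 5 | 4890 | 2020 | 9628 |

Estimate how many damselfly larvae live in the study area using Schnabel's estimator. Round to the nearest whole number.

Σ MᵢCᵢ = 0·1889 + 1889·2646 + 4319·3813 + 7427·3232 + 9628·4890 = 0 + 4998294 + 16468347 + 24004064 + 47080920 = 92551625
Σ Rᵢ = 0 + 216 + 705 + 1031 + 2020 = 3972
N̂ = 92551625 / 3972 ≈ 23301.0 → 23301

N ≈ 23,301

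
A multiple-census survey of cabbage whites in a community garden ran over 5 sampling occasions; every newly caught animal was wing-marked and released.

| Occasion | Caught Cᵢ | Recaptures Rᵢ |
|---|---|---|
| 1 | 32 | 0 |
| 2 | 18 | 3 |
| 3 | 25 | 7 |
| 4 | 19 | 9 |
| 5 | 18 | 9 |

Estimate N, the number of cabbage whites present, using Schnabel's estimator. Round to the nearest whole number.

Marked at large before each occasion: Mᵢ = Σⱼ<ᵢ (Cⱼ − Rⱼ) → M1=0, M2=32, M3=47, M4=65, M5=75
Σ MᵢCᵢ = 0·32 + 32·18 + 47·25 + 65·19 + 75·18 = 0 + 576 + 1175 + 1235 + 1350 = 4336
Σ Rᵢ = 0 + 3 + 7 + 9 + 9 = 28
N̂ = 4336 / 28 ≈ 154.9 → 155

N ≈ 155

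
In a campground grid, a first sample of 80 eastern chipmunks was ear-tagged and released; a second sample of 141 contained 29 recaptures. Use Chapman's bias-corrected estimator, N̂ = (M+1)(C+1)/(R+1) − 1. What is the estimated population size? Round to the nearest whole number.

N ≈ 382

N̂ = (80+1)(141+1)/(29+1) − 1 = 81·142/30 − 1
= 11502/30 − 1 ≈ 383.4 − 1 ≈ 382.4 → 382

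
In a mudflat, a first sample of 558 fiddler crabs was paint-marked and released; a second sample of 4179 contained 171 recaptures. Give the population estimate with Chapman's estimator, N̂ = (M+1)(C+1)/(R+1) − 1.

N̂ = (558+1)(4179+1)/(171+1) − 1 = 559·4180/172 − 1
= 2336620/172 − 1 = 13585 − 1 = 13584

N = 13,584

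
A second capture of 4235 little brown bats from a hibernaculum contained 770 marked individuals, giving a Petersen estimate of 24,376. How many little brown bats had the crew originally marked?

From N = M·C/R: M = N·R / C = 24376·770 / 4235 = 18769520 / 4235 = 4432.

M = 4432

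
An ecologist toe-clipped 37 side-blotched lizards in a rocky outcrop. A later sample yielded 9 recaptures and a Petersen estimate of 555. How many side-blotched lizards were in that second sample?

From N = M·C/R: C = N·R / M = 555·9 / 37 = 4995 / 37 = 135.

C = 135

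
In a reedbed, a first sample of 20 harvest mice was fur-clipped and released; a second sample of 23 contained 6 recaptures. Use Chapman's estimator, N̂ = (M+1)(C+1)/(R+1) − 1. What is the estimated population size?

N̂ = (20+1)(23+1)/(6+1) − 1 = 21·24/7 − 1
= 504/7 − 1 = 72 − 1 = 71

N = 71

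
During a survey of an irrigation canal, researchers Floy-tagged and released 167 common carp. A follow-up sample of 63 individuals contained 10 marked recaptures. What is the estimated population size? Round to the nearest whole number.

N = (167 × 63) / 10 = 10521 / 10 ≈ 1052.1 → 1052

N ≈ 1052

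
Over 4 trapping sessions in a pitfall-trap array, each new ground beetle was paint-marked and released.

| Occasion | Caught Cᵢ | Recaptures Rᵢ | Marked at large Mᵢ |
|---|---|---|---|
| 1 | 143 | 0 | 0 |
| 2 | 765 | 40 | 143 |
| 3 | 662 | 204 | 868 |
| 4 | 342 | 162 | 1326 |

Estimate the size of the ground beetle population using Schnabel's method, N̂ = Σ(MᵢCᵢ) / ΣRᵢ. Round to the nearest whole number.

Σ MᵢCᵢ = 0·143 + 143·765 + 868·662 + 1326·342 = 0 + 109395 + 574616 + 453492 = 1137503
Σ Rᵢ = 0 + 40 + 204 + 162 = 406
N̂ = 1137503 / 406 ≈ 2801.7 → 2802

N ≈ 2802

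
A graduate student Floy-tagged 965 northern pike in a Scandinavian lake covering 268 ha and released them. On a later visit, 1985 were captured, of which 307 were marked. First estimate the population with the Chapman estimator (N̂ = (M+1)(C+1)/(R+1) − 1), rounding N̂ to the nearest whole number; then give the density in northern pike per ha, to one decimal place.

N̂ = 966·1986/308 − 1 = 1918476/308 − 1 ≈ 6227.8 → 6228
Density = N̂ / area = 6228 / 268 ≈ 23.24 → 23.2 per ha

density ≈ 23.2 northern pike per ha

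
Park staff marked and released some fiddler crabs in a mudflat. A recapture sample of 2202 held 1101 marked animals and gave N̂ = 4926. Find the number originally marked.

M = 2463

From N = M·C/R: M = N·R / C = 4926·1101 / 2202 = 5423526 / 2202 = 2463.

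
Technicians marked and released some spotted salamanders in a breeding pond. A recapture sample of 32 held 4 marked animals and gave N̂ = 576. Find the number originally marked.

M = 72

From N = M·C/R: M = N·R / C = 576·4 / 32 = 2304 / 32 = 72.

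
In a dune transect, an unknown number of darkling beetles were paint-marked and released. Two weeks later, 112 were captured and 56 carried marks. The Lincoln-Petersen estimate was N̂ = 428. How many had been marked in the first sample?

From N = M·C/R: M = N·R / C = 428·56 / 112 = 23968 / 112 = 214.

M = 214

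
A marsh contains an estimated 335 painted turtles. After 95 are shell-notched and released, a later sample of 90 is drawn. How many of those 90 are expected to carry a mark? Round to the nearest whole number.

expected recaptures ≈ 26

The marked fraction of the population is 95/335, so in a sample of 90 expect C·(M/N) marked.
E[R] = 95 × 90 / 335 = 8550 / 335 ≈ 25.5 → 26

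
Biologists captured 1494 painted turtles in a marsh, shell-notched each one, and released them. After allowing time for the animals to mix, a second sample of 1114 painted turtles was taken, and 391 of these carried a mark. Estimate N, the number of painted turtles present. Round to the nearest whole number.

N ≈ 4257

If marked individuals mix randomly, R/C ≈ M/N, giving N ≈ M·C/R.
N = (1494 × 1114) / 391 = 1664316 / 391 ≈ 4256.6 → 4257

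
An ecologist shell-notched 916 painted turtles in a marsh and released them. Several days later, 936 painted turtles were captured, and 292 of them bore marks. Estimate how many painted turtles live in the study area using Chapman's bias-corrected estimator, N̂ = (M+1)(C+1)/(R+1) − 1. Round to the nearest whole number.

N̂ = (916+1)(936+1)/(292+1) − 1 = 917·937/293 − 1
= 859229/293 − 1 ≈ 2932.5 − 1 ≈ 2931.5 → 2932

N ≈ 2932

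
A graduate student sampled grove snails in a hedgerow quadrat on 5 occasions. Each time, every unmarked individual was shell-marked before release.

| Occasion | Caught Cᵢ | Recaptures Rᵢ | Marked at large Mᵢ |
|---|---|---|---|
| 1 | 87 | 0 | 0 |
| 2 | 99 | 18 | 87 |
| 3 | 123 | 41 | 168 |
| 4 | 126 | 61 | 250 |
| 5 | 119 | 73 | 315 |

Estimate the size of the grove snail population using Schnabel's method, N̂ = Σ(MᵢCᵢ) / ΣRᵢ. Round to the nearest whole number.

Σ MᵢCᵢ = 0·87 + 87·99 + 168·123 + 250·126 + 315·119 = 0 + 8613 + 20664 + 31500 + 37485 = 98262
Σ Rᵢ = 0 + 18 + 41 + 61 + 73 = 193
N̂ = 98262 / 193 ≈ 509.1 → 509

N ≈ 509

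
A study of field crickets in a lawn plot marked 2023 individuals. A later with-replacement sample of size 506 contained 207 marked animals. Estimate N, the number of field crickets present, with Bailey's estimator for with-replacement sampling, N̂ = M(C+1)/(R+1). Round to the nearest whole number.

N̂ = 2023·(506+1)/(207+1) = 2023·507/208 = 1025661/208 ≈ 4931.1 → 4931

N ≈ 4931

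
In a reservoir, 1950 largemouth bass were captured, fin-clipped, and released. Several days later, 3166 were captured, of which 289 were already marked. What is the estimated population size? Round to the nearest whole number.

N = (1950 × 3166) / 289 = 6173700 / 289 ≈ 21362.3 → 21362

N ≈ 21,362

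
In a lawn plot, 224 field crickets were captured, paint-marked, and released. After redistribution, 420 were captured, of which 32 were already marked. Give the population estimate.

N = 2940

The marked fraction in the recapture sample should equal the marked fraction in the population: 32/420 = 224/N.
N = (224 × 420) / 32 = 94080 / 32 = 2940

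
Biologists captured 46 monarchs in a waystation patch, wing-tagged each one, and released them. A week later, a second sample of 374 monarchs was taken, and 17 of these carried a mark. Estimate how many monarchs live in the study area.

N = 1012

N = (46 × 374) / 17 = 17204 / 17 = 1012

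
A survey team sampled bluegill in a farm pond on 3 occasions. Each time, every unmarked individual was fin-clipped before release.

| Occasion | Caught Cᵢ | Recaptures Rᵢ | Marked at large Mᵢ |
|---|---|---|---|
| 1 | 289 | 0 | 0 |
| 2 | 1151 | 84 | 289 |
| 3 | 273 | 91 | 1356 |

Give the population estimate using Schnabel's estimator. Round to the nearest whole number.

N ≈ 4016

Σ MᵢCᵢ = 0·289 + 289·1151 + 1356·273 = 0 + 332639 + 370188 = 702827
Σ Rᵢ = 0 + 84 + 91 = 175
N̂ = 702827 / 175 ≈ 4016.2 → 4016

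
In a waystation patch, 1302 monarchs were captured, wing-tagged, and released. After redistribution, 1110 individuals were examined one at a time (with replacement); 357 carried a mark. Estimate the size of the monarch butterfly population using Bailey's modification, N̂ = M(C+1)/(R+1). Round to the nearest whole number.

N̂ = 1302·(1110+1)/(357+1) = 1302·1111/358 = 1446522/358 ≈ 4040.6 → 4041

N ≈ 4041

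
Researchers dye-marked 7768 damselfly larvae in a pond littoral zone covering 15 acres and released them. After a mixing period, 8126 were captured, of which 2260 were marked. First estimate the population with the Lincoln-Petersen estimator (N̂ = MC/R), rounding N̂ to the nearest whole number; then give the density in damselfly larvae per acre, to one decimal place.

N̂ = 7768·8126/2260 = 63122768/2260 ≈ 27930.4 → 27930
Density = N̂ / area = 27930 / 15 = 1862.0 per acre

density ≈ 1862.0 damselfly larvae per acre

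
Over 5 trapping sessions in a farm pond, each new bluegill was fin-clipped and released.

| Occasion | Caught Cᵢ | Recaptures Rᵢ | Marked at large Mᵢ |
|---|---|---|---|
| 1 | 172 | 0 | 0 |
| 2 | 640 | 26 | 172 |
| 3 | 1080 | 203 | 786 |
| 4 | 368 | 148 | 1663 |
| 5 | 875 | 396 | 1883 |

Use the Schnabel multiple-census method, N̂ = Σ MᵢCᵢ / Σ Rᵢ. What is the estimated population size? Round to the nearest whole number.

Σ MᵢCᵢ = 0·172 + 172·640 + 786·1080 + 1663·368 + 1883·875 = 0 + 110080 + 848880 + 611984 + 1647625 = 3218569
Σ Rᵢ = 0 + 26 + 203 + 148 + 396 = 773
N̂ = 3218569 / 773 ≈ 4163.7 → 4164

N ≈ 4164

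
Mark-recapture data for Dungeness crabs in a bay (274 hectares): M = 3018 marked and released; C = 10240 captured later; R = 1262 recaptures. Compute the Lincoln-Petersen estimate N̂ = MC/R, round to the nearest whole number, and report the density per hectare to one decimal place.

density ≈ 89.4 Dungeness crabs per hectare

N̂ = 3018·10240/1262 = 30904320/1262 ≈ 24488.4 → 24488
Density = N̂ / area = 24488 / 274 ≈ 89.37 → 89.4 per hectare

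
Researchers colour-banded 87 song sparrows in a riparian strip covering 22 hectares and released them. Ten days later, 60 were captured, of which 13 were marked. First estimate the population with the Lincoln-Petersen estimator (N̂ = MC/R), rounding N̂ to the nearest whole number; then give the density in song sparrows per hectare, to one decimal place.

N̂ = 87·60/13 = 5220/13 ≈ 401.5 → 402
Density = N̂ / area = 402 / 22 ≈ 18.27 → 18.3 per hectare

density ≈ 18.3 song sparrows per hectare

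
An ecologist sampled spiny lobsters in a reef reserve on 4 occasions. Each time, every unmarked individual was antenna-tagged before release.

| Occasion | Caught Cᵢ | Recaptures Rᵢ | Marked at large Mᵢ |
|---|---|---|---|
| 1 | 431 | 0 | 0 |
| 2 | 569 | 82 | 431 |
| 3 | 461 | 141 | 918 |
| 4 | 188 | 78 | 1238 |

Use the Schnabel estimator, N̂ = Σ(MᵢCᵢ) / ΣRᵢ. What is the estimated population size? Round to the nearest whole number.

N ≈ 2994

Σ MᵢCᵢ = 0·431 + 431·569 + 918·461 + 1238·188 = 0 + 245239 + 423198 + 232744 = 901181
Σ Rᵢ = 0 + 82 + 141 + 78 = 301
N̂ = 901181 / 301 ≈ 2994.0 → 2994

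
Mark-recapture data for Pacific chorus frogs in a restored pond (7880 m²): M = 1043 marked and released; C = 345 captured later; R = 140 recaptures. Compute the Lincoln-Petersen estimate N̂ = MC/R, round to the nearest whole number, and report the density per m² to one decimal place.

N̂ = 1043·345/140 = 359835/140 ≈ 2570.2 → 2570
Density = N̂ / area = 2570 / 7880 ≈ 0.33 → 0.3 per m²

density ≈ 0.3 Pacific chorus frogs per m²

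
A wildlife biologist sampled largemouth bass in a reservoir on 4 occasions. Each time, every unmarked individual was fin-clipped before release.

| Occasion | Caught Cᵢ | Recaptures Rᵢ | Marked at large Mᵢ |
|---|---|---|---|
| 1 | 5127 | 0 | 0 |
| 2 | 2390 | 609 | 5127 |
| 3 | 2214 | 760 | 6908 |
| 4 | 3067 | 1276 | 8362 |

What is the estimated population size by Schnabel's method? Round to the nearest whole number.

N ≈ 20,111

Σ MᵢCᵢ = 0·5127 + 5127·2390 + 6908·2214 + 8362·3067 = 0 + 12253530 + 15294312 + 25646254 = 53194096
Σ Rᵢ = 0 + 609 + 760 + 1276 = 2645
N̂ = 53194096 / 2645 ≈ 20111.2 → 20111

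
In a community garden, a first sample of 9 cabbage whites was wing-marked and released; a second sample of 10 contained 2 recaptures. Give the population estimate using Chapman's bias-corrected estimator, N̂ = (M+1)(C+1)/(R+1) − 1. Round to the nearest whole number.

N̂ = (9+1)(10+1)/(2+1) − 1 = 10·11/3 − 1
= 110/3 − 1 ≈ 36.7 − 1 ≈ 35.7 → 36

N ≈ 36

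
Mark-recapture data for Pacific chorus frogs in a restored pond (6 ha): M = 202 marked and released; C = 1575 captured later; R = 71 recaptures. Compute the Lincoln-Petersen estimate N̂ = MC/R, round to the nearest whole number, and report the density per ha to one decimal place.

density ≈ 746.8 Pacific chorus frogs per ha

N̂ = 202·1575/71 = 318150/71 ≈ 4481.0 → 4481
Density = N̂ / area = 4481 / 6 ≈ 746.83 → 746.8 per ha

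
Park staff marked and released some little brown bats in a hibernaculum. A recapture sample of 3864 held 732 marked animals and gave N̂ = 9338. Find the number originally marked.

From N = M·C/R: M = N·R / C = 9338·732 / 3864 = 6835416 / 3864 = 1769.

M = 1769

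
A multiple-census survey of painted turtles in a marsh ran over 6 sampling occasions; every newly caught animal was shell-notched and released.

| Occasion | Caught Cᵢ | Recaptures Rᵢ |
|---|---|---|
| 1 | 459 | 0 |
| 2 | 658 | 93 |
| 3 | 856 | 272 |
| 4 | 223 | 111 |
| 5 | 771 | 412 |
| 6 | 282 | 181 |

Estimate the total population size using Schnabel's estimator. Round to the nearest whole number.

Marked at large before each occasion: Mᵢ = Σⱼ<ᵢ (Cⱼ − Rⱼ) → M1=0, M2=459, M3=1024, M4=1608, M5=1720, M6=2079
Σ MᵢCᵢ = 0·459 + 459·658 + 1024·856 + 1608·223 + 1720·771 + 2079·282 = 0 + 302022 + 876544 + 358584 + 1326120 + 586278 = 3449548
Σ Rᵢ = 0 + 93 + 272 + 111 + 412 + 181 = 1069
N̂ = 3449548 / 1069 ≈ 3226.9 → 3227

N ≈ 3227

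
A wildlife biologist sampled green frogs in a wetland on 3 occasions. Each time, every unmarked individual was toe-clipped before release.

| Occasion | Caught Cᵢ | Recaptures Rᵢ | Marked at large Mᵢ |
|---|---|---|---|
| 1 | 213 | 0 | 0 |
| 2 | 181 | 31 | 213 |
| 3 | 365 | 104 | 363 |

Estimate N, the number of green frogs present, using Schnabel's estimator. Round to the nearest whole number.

N ≈ 1267

Σ MᵢCᵢ = 0·213 + 213·181 + 363·365 = 0 + 38553 + 132495 = 171048
Σ Rᵢ = 0 + 31 + 104 = 135
N̂ = 171048 / 135 ≈ 1267.0 → 1267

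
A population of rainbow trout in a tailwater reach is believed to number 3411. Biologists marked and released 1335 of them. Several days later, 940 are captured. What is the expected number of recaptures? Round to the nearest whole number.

expected recaptures ≈ 368

The marked fraction of the population is 1335/3411, so in a sample of 940 expect C·(M/N) marked.
E[R] = 1335 × 940 / 3411 = 1254900 / 3411 ≈ 367.9 → 368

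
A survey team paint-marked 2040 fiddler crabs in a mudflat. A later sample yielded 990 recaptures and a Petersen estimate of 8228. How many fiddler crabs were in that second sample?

From N = M·C/R: C = N·R / M = 8228·990 / 2040 = 8145720 / 2040 = 3993.

C = 3993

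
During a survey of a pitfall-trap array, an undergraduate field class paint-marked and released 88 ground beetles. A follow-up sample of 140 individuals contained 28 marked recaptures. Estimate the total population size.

Lincoln-Petersen assumes M/N = R/C, so N = M·C / R.
N = (88 × 140) / 28 = 12320 / 28 = 440

N = 440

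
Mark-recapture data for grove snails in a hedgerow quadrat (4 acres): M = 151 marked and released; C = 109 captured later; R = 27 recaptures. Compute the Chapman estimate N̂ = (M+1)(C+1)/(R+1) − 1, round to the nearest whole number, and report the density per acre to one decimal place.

N̂ = 152·110/28 − 1 = 16720/28 − 1 ≈ 596.1 → 596
Density = N̂ / area = 596 / 4 = 149.0 per acre

density ≈ 149.0 grove snails per acre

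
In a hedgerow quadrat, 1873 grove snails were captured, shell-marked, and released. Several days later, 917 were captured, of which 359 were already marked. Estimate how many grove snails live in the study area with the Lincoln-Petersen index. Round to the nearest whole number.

N ≈ 4784

N = (1873 × 917) / 359 = 1717541 / 359 ≈ 4784.2 → 4784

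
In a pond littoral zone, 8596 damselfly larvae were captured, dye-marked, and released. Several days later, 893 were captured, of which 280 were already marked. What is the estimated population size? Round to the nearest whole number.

N = (8596 × 893) / 280 = 7676228 / 280 ≈ 27415.1 → 27415

N ≈ 27,415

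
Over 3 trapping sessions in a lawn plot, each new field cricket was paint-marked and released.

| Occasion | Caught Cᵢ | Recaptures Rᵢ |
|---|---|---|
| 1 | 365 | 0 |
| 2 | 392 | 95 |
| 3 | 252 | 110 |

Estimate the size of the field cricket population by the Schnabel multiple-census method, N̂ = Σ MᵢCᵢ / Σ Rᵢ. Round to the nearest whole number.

Marked at large before each occasion: Mᵢ = Σⱼ<ᵢ (Cⱼ − Rⱼ) → M1=0, M2=365, M3=662
Σ MᵢCᵢ = 0·365 + 365·392 + 662·252 = 0 + 143080 + 166824 = 309904
Σ Rᵢ = 0 + 95 + 110 = 205
N̂ = 309904 / 205 ≈ 1511.7 → 1512

N ≈ 1512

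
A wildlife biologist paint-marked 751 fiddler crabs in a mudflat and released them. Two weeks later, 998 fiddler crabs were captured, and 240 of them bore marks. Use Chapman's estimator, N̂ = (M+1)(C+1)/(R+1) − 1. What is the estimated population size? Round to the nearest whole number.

N ≈ 3116

N̂ = (751+1)(998+1)/(240+1) − 1 = 752·999/241 − 1
= 751248/241 − 1 ≈ 3117.2 − 1 ≈ 3116.2 → 3116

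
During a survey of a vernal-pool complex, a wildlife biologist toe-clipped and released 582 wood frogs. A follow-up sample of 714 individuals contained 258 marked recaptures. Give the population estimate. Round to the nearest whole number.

Lincoln-Petersen assumes M/N = R/C, so N = M·C / R.
N = (582 × 714) / 258 = 415548 / 258 ≈ 1610.7 → 1611

N ≈ 1611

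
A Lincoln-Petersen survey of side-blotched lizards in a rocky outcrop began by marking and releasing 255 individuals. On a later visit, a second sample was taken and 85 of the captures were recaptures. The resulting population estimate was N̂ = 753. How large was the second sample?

From N = M·C/R: C = N·R / M = 753·85 / 255 = 64005 / 255 = 251.

C = 251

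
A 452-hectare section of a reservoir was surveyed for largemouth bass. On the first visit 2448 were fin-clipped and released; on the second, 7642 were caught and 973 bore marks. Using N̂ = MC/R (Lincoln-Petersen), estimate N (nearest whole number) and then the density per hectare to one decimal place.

density ≈ 42.5 largemouth bass per hectare

N̂ = 2448·7642/973 = 18707616/973 ≈ 19226.7 → 19227
Density = N̂ / area = 19227 / 452 ≈ 42.54 → 42.5 per hectare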